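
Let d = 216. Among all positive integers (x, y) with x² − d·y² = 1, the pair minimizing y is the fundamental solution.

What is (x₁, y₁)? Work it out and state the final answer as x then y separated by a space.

√216 → a₀=14, period (1,2,3,2,1,28); ℓ=6 even so k=5
i=0: a=14 ⇒ p=14, q=1
…
i=2: a=2 ⇒ p=44, q=3
i=3: a=3 ⇒ p=147, q=10
i=4: a=2 ⇒ p=338, q=23
i=5: a=1 ⇒ p=485, q=33
→ (485, 33).  Check: 485²=235225, 216·33²=235224, difference 1.

485 33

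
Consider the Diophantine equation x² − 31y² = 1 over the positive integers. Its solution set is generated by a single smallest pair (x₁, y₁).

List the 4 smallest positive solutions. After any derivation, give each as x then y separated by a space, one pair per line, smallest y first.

1520 273
4620799 829920
14047227440 2522956527
42703566796801 7669787012160

d=31: √d = [5; 1,1,3,5,3,1,1,10] (ℓ=8, even), read p_7/q_7
a_0=5:  p_0=5·1+0=5,  q_0=5·0+1=1
a_1=1:  p_1=1·5+1=6,  q_1=1·1+0=1
a_2=1:  p_2=1·6+5=11,  q_2=1·1+1=2
…
a_6=1:  p_6=1·657+206=863,  q_6=1·118+37=155
a_7=1:  p_7=1·863+657=1520,  q_7=1·155+118=273
fundamental: x₁=1520, y₁=273  (since 2310400 − 31·74529 = 1)
(1520+273√31)^2 = 4620799 + 829920√31
(1520+273√31)^3 = 14047227440 + 2522956527√31
(1520+273√31)^4 = 42703566796801 + 7669787012160√31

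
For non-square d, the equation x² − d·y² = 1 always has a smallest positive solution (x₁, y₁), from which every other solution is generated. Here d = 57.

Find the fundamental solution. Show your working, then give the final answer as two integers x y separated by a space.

151 20

[7; 1,1,4,1,1,14] for √57; ℓ=6 ⇒ convergent index 5
i=0: a=7 ⇒ p=7, q=1
…
i=4: a=1 ⇒ p=83, q=11
i=5: a=1 ⇒ p=151, q=20
→ (151, 20).  Check: 151²=22801, 57·20²=22800, difference 1.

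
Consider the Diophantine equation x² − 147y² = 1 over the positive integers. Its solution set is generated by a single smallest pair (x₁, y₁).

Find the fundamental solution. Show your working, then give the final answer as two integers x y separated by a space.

97 8

√147 → a₀=12, period (8,24); ℓ=2 even so k=1
i=0: a=12 ⇒ p=12, q=1
i=1: a=8 ⇒ p=97, q=8
→ (97, 8).  Check: 97²=9409, 147·8²=9408, difference 1.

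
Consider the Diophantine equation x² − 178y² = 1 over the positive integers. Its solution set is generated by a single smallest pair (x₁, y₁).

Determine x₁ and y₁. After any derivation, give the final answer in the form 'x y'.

1601 120

√178 = [13; 2,1,12,1,2,26, …], period ℓ=6 (even) → k=5
a_0=13:  p_0=13·1+0=13,  q_0=13·0+1=1
a_1=2:  p_1=2·13+1=27,  q_1=2·1+0=2
…
a_4=1:  p_4=1·507+40=547,  q_4=1·38+3=41
a_5=2:  p_5=2·547+507=1601,  q_5=2·41+38=120
→ (1601, 120).  Check: 1601²=2563201, 178·120²=2563200, difference 1.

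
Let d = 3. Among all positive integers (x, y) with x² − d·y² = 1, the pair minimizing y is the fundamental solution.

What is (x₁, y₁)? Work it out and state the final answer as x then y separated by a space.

2 1

[1; 1,2] for √3; ℓ=2 ⇒ convergent index 1
k=0  a_k=1  p_k/q_k = 1/1
k=1  a_k=1  p_k/q_k = 2/1
fundamental: x₁=2, y₁=1  (since 4 − 3·1 = 1)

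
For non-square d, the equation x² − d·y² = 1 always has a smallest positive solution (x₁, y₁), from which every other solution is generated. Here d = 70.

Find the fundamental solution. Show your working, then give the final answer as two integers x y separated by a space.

[8; 2,1,2,1,2,16] for √70; ℓ=6 ⇒ convergent index 5
i=0: a=8 ⇒ p=8, q=1
i=1: a=2 ⇒ p=17, q=2
…
i=3: a=2 ⇒ p=67, q=8
i=4: a=1 ⇒ p=92, q=11
i=5: a=2 ⇒ p=251, q=30
fundamental: x₁=251, y₁=30  (since 63001 − 70·900 = 1)

251 30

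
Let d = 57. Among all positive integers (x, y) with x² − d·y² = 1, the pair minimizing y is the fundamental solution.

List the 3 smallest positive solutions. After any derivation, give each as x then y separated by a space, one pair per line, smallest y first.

√57 → a₀=7, period (1,1,4,1,1,14); ℓ=6 even so k=5
i=0: a=7 ⇒ p=7, q=1
i=1: a=1 ⇒ p=8, q=1
i=2: a=1 ⇒ p=15, q=2
…
i=4: a=1 ⇒ p=83, q=11
i=5: a=1 ⇒ p=151, q=20
(x₁, y₁) = (151, 20);  151² − 57·20² = 1 ✓
k=2:  x_2 = 151·151+57·20·20 = 45601,  y_2 = 151·20+20·151 = 6040
k=3:  x_3 = 151·45601+57·20·6040 = 13771351,  y_3 = 151·6040+20·45601 = 1824060

151 20
45601 6040
13771351 1824060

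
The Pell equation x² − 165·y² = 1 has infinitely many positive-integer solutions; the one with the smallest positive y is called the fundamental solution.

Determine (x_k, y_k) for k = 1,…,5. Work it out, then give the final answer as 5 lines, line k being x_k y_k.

1079 84
2328481 181272
5024860919 391184892
10843647534721 844176815664
23400586355066999 1821733177018020

d=165: √d = [12; 1,5,2,5,1,24] (ℓ=6, even), read p_5/q_5
a_0=12:  p_0=12·1+0=12,  q_0=12·0+1=1
…
a_2=5:  p_2=5·13+12=77,  q_2=5·1+1=6
…
a_4=5:  p_4=5·167+77=912,  q_4=5·13+6=71
a_5=1:  p_5=1·912+167=1079,  q_5=1·71+13=84
→ (1079, 84).  Check: 1079²=1164241, 165·84²=1164240, difference 1.
(x_2, y_2) = (1079·1079 + 165·84·84, 1079·84 + 84·1079) = (2328481, 181272)
(x_3, y_3) = (1079·2328481 + 165·84·181272, 1079·181272 + 84·2328481) = (5024860919, 391184892)
(x_4, y_4) = (1079·5024860919 + 165·84·391184892, 1079·391184892 + 84·5024860919) = (10843647534721, 844176815664)
(x_5, y_5) = (1079·10843647534721 + 165·84·844176815664, 1079·844176815664 + 84·10843647534721) = (23400586355066999, 1821733177018020)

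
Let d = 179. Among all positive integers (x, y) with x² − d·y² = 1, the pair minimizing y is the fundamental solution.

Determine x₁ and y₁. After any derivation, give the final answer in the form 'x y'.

√179 → a₀=13, period (2,1,1,1,3,…,1,2,26); ℓ=14 even so k=13
i=0: a=13 ⇒ p=13, q=1
…
i=2: a=1 ⇒ p=40, q=3
i=3: a=1 ⇒ p=67, q=5
…
i=6: a=5 ⇒ p=2047, q=153
…
i=8: a=5 ⇒ p=137042, q=10243
i=9: a=3 ⇒ p=438125, q=32747
i=10: a=1 ⇒ p=575167, q=42990
i=11: a=1 ⇒ p=1013292, q=75737
i=12: a=1 ⇒ p=1588459, q=118727
i=13: a=2 ⇒ p=4190210, q=313191
→ (4190210, 313191).  Check: 4190210²=17557859844100, 179·313191²=17557859844099, difference 1.

4190210 313191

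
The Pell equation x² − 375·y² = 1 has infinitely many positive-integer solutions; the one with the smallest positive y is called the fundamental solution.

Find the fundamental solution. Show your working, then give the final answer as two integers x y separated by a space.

15124 781

[19; 2,1,2,1,5,1,2,1,2,38] for √375; ℓ=10 ⇒ convergent index 9
step 0: (19, 1)  from 19·(1,0) + (0,1)
step 1: (39, 2)  from 2·(19,1) + (1,0)
step 2: (58, 3)  from 1·(39,2) + (19,1)
step 3: (155, 8)  from 2·(58,3) + (39,2)
…
step 6: (1433, 74)  from 1·(1220,63) + (213,11)
step 7: (4086, 211)  from 2·(1433,74) + (1220,63)
step 8: (5519, 285)  from 1·(4086,211) + (1433,74)
step 9: (15124, 781)  from 2·(5519,285) + (4086,211)
→ (15124, 781).  Check: 15124²=228735376, 375·781²=228735375, difference 1.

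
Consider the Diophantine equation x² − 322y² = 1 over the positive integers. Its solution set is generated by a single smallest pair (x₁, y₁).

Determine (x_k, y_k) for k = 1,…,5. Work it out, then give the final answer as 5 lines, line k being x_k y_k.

323 18
208657 11628
134792099 7511670
87075487297 4852527192
56250630001763 3134725054362

√322 = [17; 1,16,1,34, …], period ℓ=4 (even) → k=3
step 0: (17, 1)  from 17·(1,0) + (0,1)
step 1: (18, 1)  from 1·(17,1) + (1,0)
step 2: (305, 17)  from 16·(18,1) + (17,1)
step 3: (323, 18)  from 1·(305,17) + (18,1)
→ (323, 18).  Check: 323²=104329, 322·18²=104328, difference 1.
(323+18√322)^2 = 208657 + 11628√322
(323+18√322)^3 = 134792099 + 7511670√322
(323+18√322)^4 = 87075487297 + 4852527192√322
(323+18√322)^5 = 56250630001763 + 3134725054362√322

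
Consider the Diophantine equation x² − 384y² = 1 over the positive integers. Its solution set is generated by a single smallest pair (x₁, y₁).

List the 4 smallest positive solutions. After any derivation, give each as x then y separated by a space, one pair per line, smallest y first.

d=384: √d = [19; 1,1,2,9,2,1,1,38] (ℓ=8, even), read p_7/q_7
i=0: a=19 ⇒ p=19, q=1
…
i=2: a=1 ⇒ p=39, q=2
i=3: a=2 ⇒ p=98, q=5
i=4: a=9 ⇒ p=921, q=47
i=5: a=2 ⇒ p=1940, q=99
i=6: a=1 ⇒ p=2861, q=146
i=7: a=1 ⇒ p=4801, q=245
(x₁, y₁) = (4801, 245);  4801² − 384·245² = 1 ✓
n=2: (4801,245)∘(4801,245) = (4801·4801+384·245·245, 4801·245+245·4801) = (46099201,2352490)
n=3: (46099201,2352490)∘(4801,245) = (4801·46099201+384·245·2352490, 4801·2352490+245·46099201) = (442644523201,22588608735)
n=4: (442644523201,22588608735)∘(4801,245) = (4801·442644523201+384·245·22588608735, 4801·22588608735+245·442644523201) = (4250272665676801,216895818720980)

4801 245
46099201 2352490
442644523201 22588608735
4250272665676801 216895818720980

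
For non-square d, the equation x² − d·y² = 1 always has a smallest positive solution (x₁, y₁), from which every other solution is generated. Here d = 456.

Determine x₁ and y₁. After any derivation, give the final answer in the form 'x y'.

1025 48

d=456: √d = [21; 2,1,4,1,2,42] (ℓ=6, even), read p_5/q_5
step 0: (21, 1)  from 21·(1,0) + (0,1)
…
step 2: (64, 3)  from 1·(43,2) + (21,1)
…
step 4: (363, 17)  from 1·(299,14) + (64,3)
step 5: (1025, 48)  from 2·(363,17) + (299,14)
→ (1025, 48).  Check: 1025²=1050625, 456·48²=1050624, difference 1.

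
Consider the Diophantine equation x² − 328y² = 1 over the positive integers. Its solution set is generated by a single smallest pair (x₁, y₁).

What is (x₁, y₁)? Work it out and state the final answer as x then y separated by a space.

√328 = [18; 9,36, …], period ℓ=2 (even) → k=1
a_0=18:  p_0=18·1+0=18,  q_0=18·0+1=1
a_1=9:  p_1=9·18+1=163,  q_1=9·1+0=9
→ (163, 9).  Check: 163²=26569, 328·9²=26568, difference 1.

163 9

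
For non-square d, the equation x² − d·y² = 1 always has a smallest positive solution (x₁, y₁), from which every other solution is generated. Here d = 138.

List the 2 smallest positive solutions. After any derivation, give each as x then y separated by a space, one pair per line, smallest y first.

47 4
4417 376

[11; 1,2,1,22] for √138; ℓ=4 ⇒ convergent index 3
a_0=11:  p_0=11·1+0=11,  q_0=11·0+1=1
a_1=1:  p_1=1·11+1=12,  q_1=1·1+0=1
a_2=2:  p_2=2·12+11=35,  q_2=2·1+1=3
a_3=1:  p_3=1·35+12=47,  q_3=1·3+1=4
(x₁, y₁) = (47, 4);  47² − 138·4² = 1 ✓
(x_2, y_2) = (47·47 + 138·4·4, 47·4 + 4·47) = (4417, 376)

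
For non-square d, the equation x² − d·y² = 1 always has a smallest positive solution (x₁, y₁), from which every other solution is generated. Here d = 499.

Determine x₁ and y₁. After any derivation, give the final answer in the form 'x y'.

4490 201

[22; 2,1,21,1,2,44] for √499; ℓ=6 ⇒ convergent index 5
k=0  a_k=22  p_k/q_k = 22/1
…
k=2  a_k=1  p_k/q_k = 67/3
k=3  a_k=21  p_k/q_k = 1452/65
k=4  a_k=1  p_k/q_k = 1519/68
k=5  a_k=2  p_k/q_k = 4490/201
→ (4490, 201).  Check: 4490²=20160100, 499·201²=20160099, difference 1.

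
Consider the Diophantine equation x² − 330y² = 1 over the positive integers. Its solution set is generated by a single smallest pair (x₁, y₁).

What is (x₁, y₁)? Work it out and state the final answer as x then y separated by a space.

[18; 6,36] for √330; ℓ=2 ⇒ convergent index 1
k=0  a_k=18  p_k/q_k = 18/1
k=1  a_k=6  p_k/q_k = 109/6
(x₁, y₁) = (109, 6);  109² − 330·6² = 1 ✓

109 6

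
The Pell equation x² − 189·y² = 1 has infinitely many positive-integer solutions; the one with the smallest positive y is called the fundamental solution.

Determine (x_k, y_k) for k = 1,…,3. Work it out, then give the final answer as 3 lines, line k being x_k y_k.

√189 → a₀=13, period (1,2,1,26); ℓ=4 even so k=3
k=0  a_k=13  p_k/q_k = 13/1
k=1  a_k=1  p_k/q_k = 14/1
k=2  a_k=2  p_k/q_k = 41/3
k=3  a_k=1  p_k/q_k = 55/4
(x₁, y₁) = (55, 4);  55² − 189·4² = 1 ✓
(55+4√189)^2 = 6049 + 440√189
(55+4√189)^3 = 665335 + 48396√189

55 4
6049 440
665335 48396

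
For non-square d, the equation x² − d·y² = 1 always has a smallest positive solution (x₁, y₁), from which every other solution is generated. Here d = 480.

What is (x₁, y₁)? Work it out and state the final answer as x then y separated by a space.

√480 → a₀=21, period (1,9,1,42); ℓ=4 even so k=3
a_0=21:  p_0=21·1+0=21,  q_0=21·0+1=1
a_1=1:  p_1=1·21+1=22,  q_1=1·1+0=1
a_2=9:  p_2=9·22+21=219,  q_2=9·1+1=10
a_3=1:  p_3=1·219+22=241,  q_3=1·10+1=11
→ (241, 11).  Check: 241²=58081, 480·11²=58080, difference 1.

241 11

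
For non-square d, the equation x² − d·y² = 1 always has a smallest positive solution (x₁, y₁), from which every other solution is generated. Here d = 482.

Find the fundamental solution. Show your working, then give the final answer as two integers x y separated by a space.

483 22

√482 = [21; 1,20,1,42, …], period ℓ=4 (even) → k=3
i=0: a=21 ⇒ p=21, q=1
i=1: a=1 ⇒ p=22, q=1
i=2: a=20 ⇒ p=461, q=21
i=3: a=1 ⇒ p=483, q=22
(x₁, y₁) = (483, 22);  483² − 482·22² = 1 ✓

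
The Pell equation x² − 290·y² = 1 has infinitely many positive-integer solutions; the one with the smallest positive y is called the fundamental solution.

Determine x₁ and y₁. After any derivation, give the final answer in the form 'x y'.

579 34

[17; 34] for √290; ℓ=1 ⇒ convergent index 1
a_0=17:  p_0=17·1+0=17,  q_0=17·0+1=1
a_1=34:  p_1=34·17+1=579,  q_1=34·1+0=34
→ (579, 34).  Check: 579²=335241, 290·34²=335240, difference 1.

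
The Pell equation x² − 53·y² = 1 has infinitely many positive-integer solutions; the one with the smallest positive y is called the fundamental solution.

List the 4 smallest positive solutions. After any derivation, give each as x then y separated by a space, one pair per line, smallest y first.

[7; 3,1,1,3,14] for √53; ℓ=5 ⇒ convergent index 9
k=0  a_k=7  p_k/q_k = 7/1
…
k=2  a_k=1  p_k/q_k = 29/4
…
k=5  a_k=14  p_k/q_k = 2599/357
k=6  a_k=3  p_k/q_k = 7979/1096
…
k=8  a_k=1  p_k/q_k = 18557/2549
k=9  a_k=3  p_k/q_k = 66249/9100
(x₁, y₁) = (66249, 9100);  66249² − 53·9100² = 1 ✓
n=2: (66249,9100)∘(66249,9100) = (66249·66249+53·9100·9100, 66249·9100+9100·66249) = (8777860001,1205731800)
n=3: (8777860001,1205731800)∘(66249,9100) = (66249·8777860001+53·9100·1205731800, 66249·1205731800+9100·8777860001) = (1163048894346249,159757052027300)
n=4: (1163048894346249,159757052027300)∘(66249,9100) = (66249·1163048894346249+53·9100·159757052027300, 66249·159757052027300+9100·1163048894346249) = (154101652394311440001,21167489878307463600)

66249 9100
8777860001 1205731800
1163048894346249 159757052027300
154101652394311440001 21167489878307463600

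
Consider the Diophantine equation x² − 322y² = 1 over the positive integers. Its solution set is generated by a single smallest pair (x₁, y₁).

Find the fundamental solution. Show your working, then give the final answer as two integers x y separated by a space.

[17; 1,16,1,34] for √322; ℓ=4 ⇒ convergent index 3
i=0: a=17 ⇒ p=17, q=1
i=1: a=1 ⇒ p=18, q=1
i=2: a=16 ⇒ p=305, q=17
i=3: a=1 ⇒ p=323, q=18
→ (323, 18).  Check: 323²=104329, 322·18²=104328, difference 1.

323 18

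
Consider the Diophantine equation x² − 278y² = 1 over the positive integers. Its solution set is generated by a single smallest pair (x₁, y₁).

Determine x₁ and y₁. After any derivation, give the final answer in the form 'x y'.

2501 150

[16; 1,2,16,2,1,32] for √278; ℓ=6 ⇒ convergent index 5
k=0  a_k=16  p_k/q_k = 16/1
k=1  a_k=1  p_k/q_k = 17/1
k=2  a_k=2  p_k/q_k = 50/3
…
k=4  a_k=2  p_k/q_k = 1684/101
k=5  a_k=1  p_k/q_k = 2501/150
fundamental: x₁=2501, y₁=150  (since 6255001 − 278·22500 = 1)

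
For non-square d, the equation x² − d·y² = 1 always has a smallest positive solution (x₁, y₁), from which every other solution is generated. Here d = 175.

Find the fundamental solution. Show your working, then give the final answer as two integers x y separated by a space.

2024 153

d=175: √d = [13; 4,2,1,2,4,26] (ℓ=6, even), read p_5/q_5
i=0: a=13 ⇒ p=13, q=1
…
i=4: a=2 ⇒ p=463, q=35
i=5: a=4 ⇒ p=2024, q=153
fundamental: x₁=2024, y₁=153  (since 4096576 − 175·23409 = 1)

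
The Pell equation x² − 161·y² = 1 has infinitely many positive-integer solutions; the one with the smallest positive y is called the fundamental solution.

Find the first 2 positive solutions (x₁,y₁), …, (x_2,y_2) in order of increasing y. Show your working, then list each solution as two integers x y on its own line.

11775 928
277301249 21854400

√161 → a₀=12, period (1,2,4,1,2,1,4,2,1,24); ℓ=10 even so k=9
a_0=12:  p_0=12·1+0=12,  q_0=12·0+1=1
…
a_3=4:  p_3=4·38+13=165,  q_3=4·3+1=13
a_4=1:  p_4=1·165+38=203,  q_4=1·13+3=16
a_5=2:  p_5=2·203+165=571,  q_5=2·16+13=45
a_6=1:  p_6=1·571+203=774,  q_6=1·45+16=61
…
a_8=2:  p_8=2·3667+774=8108,  q_8=2·289+61=639
a_9=1:  p_9=1·8108+3667=11775,  q_9=1·639+289=928
→ (11775, 928).  Check: 11775²=138650625, 161·928²=138650624, difference 1.
n=2: (11775,928)∘(11775,928) = (11775·11775+161·928·928, 11775·928+928·11775) = (277301249,21854400)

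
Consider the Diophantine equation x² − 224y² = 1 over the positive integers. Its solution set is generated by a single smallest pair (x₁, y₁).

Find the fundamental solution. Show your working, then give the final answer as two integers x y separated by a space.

15 1

[14; 1,28] for √224; ℓ=2 ⇒ convergent index 1
a_0=14:  p_0=14·1+0=14,  q_0=14·0+1=1
a_1=1:  p_1=1·14+1=15,  q_1=1·1+0=1
(x₁, y₁) = (15, 1);  15² − 224·1² = 1 ✓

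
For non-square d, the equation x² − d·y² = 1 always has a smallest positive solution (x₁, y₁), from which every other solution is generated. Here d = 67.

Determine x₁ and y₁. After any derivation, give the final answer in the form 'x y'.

48842 5967

d=67: √d = [8; 5,2,1,1,7,1,1,2,5,16] (ℓ=10, even), read p_9/q_9
a_0=8:  p_0=8·1+0=8,  q_0=8·0+1=1
a_1=5:  p_1=5·8+1=41,  q_1=5·1+0=5
a_2=2:  p_2=2·41+8=90,  q_2=2·5+1=11
a_3=1:  p_3=1·90+41=131,  q_3=1·11+5=16
…
a_7=1:  p_7=1·1899+1678=3577,  q_7=1·232+205=437
a_8=2:  p_8=2·3577+1899=9053,  q_8=2·437+232=1106
a_9=5:  p_9=5·9053+3577=48842,  q_9=5·1106+437=5967
→ (48842, 5967).  Check: 48842²=2385540964, 67·5967²=2385540963, difference 1.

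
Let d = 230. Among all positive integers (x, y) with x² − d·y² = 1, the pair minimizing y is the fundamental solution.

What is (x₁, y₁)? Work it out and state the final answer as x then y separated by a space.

91 6

d=230: √d = [15; 6,30] (ℓ=2, even), read p_1/q_1
k=0  a_k=15  p_k/q_k = 15/1
k=1  a_k=6  p_k/q_k = 91/6
(x₁, y₁) = (91, 6);  91² − 230·6² = 1 ✓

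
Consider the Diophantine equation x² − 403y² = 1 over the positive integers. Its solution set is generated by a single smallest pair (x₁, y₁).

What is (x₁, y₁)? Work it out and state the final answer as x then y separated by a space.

d=403: √d = [20; 13,2,1,3,1,3,1,2,13,40] (ℓ=10, even), read p_9/q_9
a_0=20:  p_0=20·1+0=20,  q_0=20·0+1=1
…
a_3=1:  p_3=1·542+261=803,  q_3=1·27+13=40
a_4=3:  p_4=3·803+542=2951,  q_4=3·40+27=147
…
a_8=2:  p_8=2·17967+14213=50147,  q_8=2·895+708=2498
a_9=13:  p_9=13·50147+17967=669878,  q_9=13·2498+895=33369
→ (669878, 33369).  Check: 669878²=448736534884, 403·33369²=448736534883, difference 1.

669878 33369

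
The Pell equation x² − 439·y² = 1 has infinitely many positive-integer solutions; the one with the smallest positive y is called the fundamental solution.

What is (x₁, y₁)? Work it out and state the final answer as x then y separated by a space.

440 21

d=439: √d = [20; 1,19,1,40] (ℓ=4, even), read p_3/q_3
i=0: a=20 ⇒ p=20, q=1
…
i=2: a=19 ⇒ p=419, q=20
i=3: a=1 ⇒ p=440, q=21
fundamental: x₁=440, y₁=21  (since 193600 − 439·441 = 1)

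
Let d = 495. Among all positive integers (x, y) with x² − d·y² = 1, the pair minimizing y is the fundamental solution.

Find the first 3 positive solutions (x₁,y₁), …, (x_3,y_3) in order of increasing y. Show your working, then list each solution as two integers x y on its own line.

√495 → a₀=22, period (4,44); ℓ=2 even so k=1
k=0  a_k=22  p_k/q_k = 22/1
k=1  a_k=4  p_k/q_k = 89/4
fundamental: x₁=89, y₁=4  (since 7921 − 495·16 = 1)
(89+4√495)^2 = 15841 + 712√495
(89+4√495)^3 = 2819609 + 126732√495

89 4
15841 712
2819609 126732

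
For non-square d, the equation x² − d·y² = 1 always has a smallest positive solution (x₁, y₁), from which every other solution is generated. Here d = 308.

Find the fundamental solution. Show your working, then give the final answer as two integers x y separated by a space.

351 20

√308 → a₀=17, period (1,1,4,1,1,34); ℓ=6 even so k=5
a_0=17:  p_0=17·1+0=17,  q_0=17·0+1=1
a_1=1:  p_1=1·17+1=18,  q_1=1·1+0=1
…
a_4=1:  p_4=1·158+35=193,  q_4=1·9+2=11
a_5=1:  p_5=1·193+158=351,  q_5=1·11+9=20
fundamental: x₁=351, y₁=20  (since 123201 − 308·400 = 1)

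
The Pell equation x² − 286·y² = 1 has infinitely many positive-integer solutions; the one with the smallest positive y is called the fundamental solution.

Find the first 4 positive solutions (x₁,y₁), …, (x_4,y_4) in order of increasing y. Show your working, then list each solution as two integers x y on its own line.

561835 33222
631317134449 37330564740
709392124465745995 41947235681362578
797122648497793485067201 47134850318039357456520

d=286: √d = [16; 1,10,3,3,2,3,3,10,1,32] (ℓ=10, even), read p_9/q_9
k=0  a_k=16  p_k/q_k = 16/1
k=1  a_k=1  p_k/q_k = 17/1
…
k=4  a_k=3  p_k/q_k = 1911/113
k=5  a_k=2  p_k/q_k = 4397/260
k=6  a_k=3  p_k/q_k = 15102/893
k=7  a_k=3  p_k/q_k = 49703/2939
k=8  a_k=10  p_k/q_k = 512132/30283
k=9  a_k=1  p_k/q_k = 561835/33222
→ (561835, 33222).  Check: 561835²=315658567225, 286·33222²=315658567224, difference 1.
n=2: (561835,33222)∘(561835,33222) = (561835·561835+286·33222·33222, 561835·33222+33222·561835) = (631317134449,37330564740)
n=3: (631317134449,37330564740)∘(561835,33222) = (561835·631317134449+286·33222·37330564740, 561835·37330564740+33222·631317134449) = (709392124465745995,41947235681362578)
n=4: (709392124465745995,41947235681362578)∘(561835,33222) = (561835·709392124465745995+286·33222·41947235681362578, 561835·41947235681362578+33222·709392124465745995) = (797122648497793485067201,47134850318039357456520)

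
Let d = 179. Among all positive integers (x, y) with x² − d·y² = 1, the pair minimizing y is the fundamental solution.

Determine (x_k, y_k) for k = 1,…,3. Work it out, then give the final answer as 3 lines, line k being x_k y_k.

√179 = [13; 2,1,1,1,3,…,1,2,26, …], period ℓ=14 (even) → k=13
a_0=13:  p_0=13·1+0=13,  q_0=13·0+1=1
a_1=2:  p_1=2·13+1=27,  q_1=2·1+0=2
…
a_4=1:  p_4=1·67+40=107,  q_4=1·5+3=8
…
a_6=5:  p_6=5·388+107=2047,  q_6=5·29+8=153
a_7=13:  p_7=13·2047+388=26999,  q_7=13·153+29=2018
a_8=5:  p_8=5·26999+2047=137042,  q_8=5·2018+153=10243
a_9=3:  p_9=3·137042+26999=438125,  q_9=3·10243+2018=32747
a_10=1:  p_10=1·438125+137042=575167,  q_10=1·32747+10243=42990
…
a_12=1:  p_12=1·1013292+575167=1588459,  q_12=1·75737+42990=118727
a_13=2:  p_13=2·1588459+1013292=4190210,  q_13=2·118727+75737=313191
(x₁, y₁) = (4190210, 313191);  4190210² − 179·313191² = 1 ✓
k=2:  x_2 = 4190210·4190210+179·313191·313191 = 35115719688199,  y_2 = 4190210·313191+313191·4190210 = 2624672120220
k=3:  x_3 = 4190210·35115719688199+179·313191·2624672120220 = 294284479589372473370,  y_3 = 4190210·2624672120220+313191·35115719688199 = 21995854729733779209

4190210 313191
35115719688199 2624672120220
294284479589372473370 21995854729733779209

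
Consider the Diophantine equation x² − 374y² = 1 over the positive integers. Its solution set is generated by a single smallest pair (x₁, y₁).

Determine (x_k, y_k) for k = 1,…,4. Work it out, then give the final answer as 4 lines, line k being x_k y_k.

√374 = [19; 2,1,18,1,2,38, …], period ℓ=6 (even) → k=5
a_0=19:  p_0=19·1+0=19,  q_0=19·0+1=1
a_1=2:  p_1=2·19+1=39,  q_1=2·1+0=2
a_2=1:  p_2=1·39+19=58,  q_2=1·2+1=3
a_3=18:  p_3=18·58+39=1083,  q_3=18·3+2=56
a_4=1:  p_4=1·1083+58=1141,  q_4=1·56+3=59
a_5=2:  p_5=2·1141+1083=3365,  q_5=2·59+56=174
fundamental: x₁=3365, y₁=174  (since 11323225 − 374·30276 = 1)
(3365+174√374)^2 = 22646449 + 1171020√374
(3365+174√374)^3 = 152410598405 + 7880964426√374
(3365+174√374)^4 = 1025723304619201 + 53038889415960√374

3365 174
22646449 1171020
152410598405 7880964426
1025723304619201 53038889415960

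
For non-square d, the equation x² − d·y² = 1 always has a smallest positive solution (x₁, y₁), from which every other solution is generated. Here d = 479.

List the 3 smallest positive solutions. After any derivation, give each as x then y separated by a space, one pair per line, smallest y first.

√479 = [21; 1,7,1,3,2,21,2,3,1,7,1,42, …], period ℓ=12 (even) → k=11
a_0=21:  p_0=21·1+0=21,  q_0=21·0+1=1
…
a_2=7:  p_2=7·22+21=175,  q_2=7·1+1=8
a_3=1:  p_3=1·175+22=197,  q_3=1·8+1=9
…
a_6=21:  p_6=21·1729+766=37075,  q_6=21·79+35=1694
a_7=2:  p_7=2·37075+1729=75879,  q_7=2·1694+79=3467
…
a_10=7:  p_10=7·340591+264712=2648849,  q_10=7·15562+12095=121029
a_11=1:  p_11=1·2648849+340591=2989440,  q_11=1·121029+15562=136591
(x₁, y₁) = (2989440, 136591);  2989440² − 479·136591² = 1 ✓
n=2: (2989440,136591)∘(2989440,136591) = (2989440·2989440+479·136591·136591, 2989440·136591+136591·2989440) = (17873503027199,816661198080)
n=3: (17873503027199,816661198080)∘(2989440,136591) = (2989440·17873503027199+479·136591·816661198080, 2989440·816661198080+136591·17873503027199) = (106863529779256567680,4882719303976413809)

2989440 136591
17873503027199 816661198080
106863529779256567680 4882719303976413809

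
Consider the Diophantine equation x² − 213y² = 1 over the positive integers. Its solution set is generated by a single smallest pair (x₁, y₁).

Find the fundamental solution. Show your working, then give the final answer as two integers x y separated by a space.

194399 13320

√213 = [14; 1,1,2,6,1,8,1,6,2,1,1,28, …], period ℓ=12 (even) → k=11
a_0=14:  p_0=14·1+0=14,  q_0=14·0+1=1
a_1=1:  p_1=1·14+1=15,  q_1=1·1+0=1
a_2=1:  p_2=1·15+14=29,  q_2=1·1+1=2
a_3=2:  p_3=2·29+15=73,  q_3=2·2+1=5
…
a_7=1:  p_7=1·4787+540=5327,  q_7=1·328+37=365
a_8=6:  p_8=6·5327+4787=36749,  q_8=6·365+328=2518
a_9=2:  p_9=2·36749+5327=78825,  q_9=2·2518+365=5401
a_10=1:  p_10=1·78825+36749=115574,  q_10=1·5401+2518=7919
a_11=1:  p_11=1·115574+78825=194399,  q_11=1·7919+5401=13320
→ (194399, 13320).  Check: 194399²=37790971201, 213·13320²=37790971200, difference 1.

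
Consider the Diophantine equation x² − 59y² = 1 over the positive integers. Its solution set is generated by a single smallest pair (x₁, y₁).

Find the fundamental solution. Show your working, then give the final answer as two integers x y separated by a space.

√59 → a₀=7, period (1,2,7,2,1,14); ℓ=6 even so k=5
step 0: (7, 1)  from 7·(1,0) + (0,1)
step 1: (8, 1)  from 1·(7,1) + (1,0)
…
step 3: (169, 22)  from 7·(23,3) + (8,1)
step 4: (361, 47)  from 2·(169,22) + (23,3)
step 5: (530, 69)  from 1·(361,47) + (169,22)
(x₁, y₁) = (530, 69);  530² − 59·69² = 1 ✓

530 69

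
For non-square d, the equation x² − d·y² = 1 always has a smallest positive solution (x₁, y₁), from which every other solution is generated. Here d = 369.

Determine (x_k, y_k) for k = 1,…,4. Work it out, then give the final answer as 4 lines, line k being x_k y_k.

8396801 437120
141012534067201 7340819306240
2368108374136006451201 123278797782910239360
39769069528107045198367948801 2070295065004669620717268480

√369 → a₀=19, period (4,1,3,2,7,4,7,2,3,1,4,38); ℓ=12 even so k=11
i=0: a=19 ⇒ p=19, q=1
…
i=8: a=2 ⇒ p=393504, q=20485
i=9: a=3 ⇒ p=1364557, q=71036
i=10: a=1 ⇒ p=1758061, q=91521
i=11: a=4 ⇒ p=8396801, q=437120
(x₁, y₁) = (8396801, 437120);  8396801² − 369·437120² = 1 ✓
n=2: (8396801,437120)∘(8396801,437120) = (8396801·8396801+369·437120·437120, 8396801·437120+437120·8396801) = (141012534067201,7340819306240)
n=3: (141012534067201,7340819306240)∘(8396801,437120) = (8396801·141012534067201+369·437120·7340819306240, 8396801·7340819306240+437120·141012534067201) = (2368108374136006451201,123278797782910239360)
n=4: (2368108374136006451201,123278797782910239360)∘(8396801,437120) = (8396801·2368108374136006451201+369·437120·123278797782910239360, 8396801·123278797782910239360+437120·2368108374136006451201) = (39769069528107045198367948801,2070295065004669620717268480)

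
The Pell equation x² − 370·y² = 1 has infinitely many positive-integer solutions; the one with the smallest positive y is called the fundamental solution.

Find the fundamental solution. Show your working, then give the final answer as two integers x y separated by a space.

213859 11118

d=370: √d = [19; 4,4,38] (ℓ=3, odd), read p_5/q_5
step 0: (19, 1)  from 19·(1,0) + (0,1)
step 1: (77, 4)  from 4·(19,1) + (1,0)
step 2: (327, 17)  from 4·(77,4) + (19,1)
…
step 4: (50339, 2617)  from 4·(12503,650) + (327,17)
step 5: (213859, 11118)  from 4·(50339,2617) + (12503,650)
→ (213859, 11118).  Check: 213859²=45735671881, 370·11118²=45735671880, difference 1.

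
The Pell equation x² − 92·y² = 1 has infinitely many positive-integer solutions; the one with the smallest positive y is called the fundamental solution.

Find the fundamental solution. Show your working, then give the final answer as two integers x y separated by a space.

d=92: √d = [9; 1,1,2,4,2,1,1,18] (ℓ=8, even), read p_7/q_7
k=0  a_k=9  p_k/q_k = 9/1
k=1  a_k=1  p_k/q_k = 10/1
…
k=3  a_k=2  p_k/q_k = 48/5
…
k=5  a_k=2  p_k/q_k = 470/49
k=6  a_k=1  p_k/q_k = 681/71
k=7  a_k=1  p_k/q_k = 1151/120
(x₁, y₁) = (1151, 120);  1151² − 92·120² = 1 ✓

1151 120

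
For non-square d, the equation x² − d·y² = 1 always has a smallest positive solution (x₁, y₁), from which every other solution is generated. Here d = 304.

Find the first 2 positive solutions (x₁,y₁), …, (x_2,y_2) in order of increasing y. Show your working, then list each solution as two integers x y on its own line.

57799 3315
6681448801 383207370

[17; 2,3,2,1,1,1,1,1,2,3,2,34] for √304; ℓ=12 ⇒ convergent index 11
i=0: a=17 ⇒ p=17, q=1
i=1: a=2 ⇒ p=35, q=2
…
i=6: a=1 ⇒ p=1081, q=62
…
i=9: a=2 ⇒ p=7445, q=427
i=10: a=3 ⇒ p=25177, q=1444
i=11: a=2 ⇒ p=57799, q=3315
→ (57799, 3315).  Check: 57799²=3340724401, 304·3315²=3340724400, difference 1.
(x_2, y_2) = (57799·57799 + 304·3315·3315, 57799·3315 + 3315·57799) = (6681448801, 383207370)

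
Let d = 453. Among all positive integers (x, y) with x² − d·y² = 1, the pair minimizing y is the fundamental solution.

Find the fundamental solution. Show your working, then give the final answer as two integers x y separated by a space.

1653751 77700

√453 → a₀=21, period (3,1,1,10,14,10,1,1,3,42); ℓ=10 even so k=9
k=0  a_k=21  p_k/q_k = 21/1
k=1  a_k=3  p_k/q_k = 64/3
…
k=3  a_k=1  p_k/q_k = 149/7
…
k=5  a_k=14  p_k/q_k = 22199/1043
k=6  a_k=10  p_k/q_k = 223565/10504
k=7  a_k=1  p_k/q_k = 245764/11547
k=8  a_k=1  p_k/q_k = 469329/22051
k=9  a_k=3  p_k/q_k = 1653751/77700
→ (1653751, 77700).  Check: 1653751²=2734892370001, 453·77700²=2734892370000, difference 1.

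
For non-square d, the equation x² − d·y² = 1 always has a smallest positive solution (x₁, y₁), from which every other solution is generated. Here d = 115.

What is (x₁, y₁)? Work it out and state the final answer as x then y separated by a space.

[10; 1,2,1,1,1,1,1,2,1,20] for √115; ℓ=10 ⇒ convergent index 9
k=0  a_k=10  p_k/q_k = 10/1
…
k=2  a_k=2  p_k/q_k = 32/3
k=3  a_k=1  p_k/q_k = 43/4
k=4  a_k=1  p_k/q_k = 75/7
k=5  a_k=1  p_k/q_k = 118/11
…
k=7  a_k=1  p_k/q_k = 311/29
k=8  a_k=2  p_k/q_k = 815/76
k=9  a_k=1  p_k/q_k = 1126/105
fundamental: x₁=1126, y₁=105  (since 1267876 − 115·11025 = 1)

1126 105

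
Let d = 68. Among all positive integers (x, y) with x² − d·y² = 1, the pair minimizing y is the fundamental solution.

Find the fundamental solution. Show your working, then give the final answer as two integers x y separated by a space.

33 4

d=68: √d = [8; 4,16] (ℓ=2, even), read p_1/q_1
k=0  a_k=8  p_k/q_k = 8/1
k=1  a_k=4  p_k/q_k = 33/4
(x₁, y₁) = (33, 4);  33² − 68·4² = 1 ✓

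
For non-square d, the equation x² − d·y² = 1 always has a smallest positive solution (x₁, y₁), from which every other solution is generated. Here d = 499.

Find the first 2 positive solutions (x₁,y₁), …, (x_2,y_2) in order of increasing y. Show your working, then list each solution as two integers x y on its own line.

4490 201
40320199 1804980

√499 = [22; 2,1,21,1,2,44, …], period ℓ=6 (even) → k=5
i=0: a=22 ⇒ p=22, q=1
…
i=4: a=1 ⇒ p=1519, q=68
i=5: a=2 ⇒ p=4490, q=201
→ (4490, 201).  Check: 4490²=20160100, 499·201²=20160099, difference 1.
n=2: (4490,201)∘(4490,201) = (4490·4490+499·201·201, 4490·201+201·4490) = (40320199,1804980)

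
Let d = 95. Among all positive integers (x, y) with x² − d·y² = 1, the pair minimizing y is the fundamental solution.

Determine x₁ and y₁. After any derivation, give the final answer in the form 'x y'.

√95 = [9; 1,2,1,18, …], period ℓ=4 (even) → k=3
k=0  a_k=9  p_k/q_k = 9/1
…
k=2  a_k=2  p_k/q_k = 29/3
k=3  a_k=1  p_k/q_k = 39/4
fundamental: x₁=39, y₁=4  (since 1521 − 95·16 = 1)

39 4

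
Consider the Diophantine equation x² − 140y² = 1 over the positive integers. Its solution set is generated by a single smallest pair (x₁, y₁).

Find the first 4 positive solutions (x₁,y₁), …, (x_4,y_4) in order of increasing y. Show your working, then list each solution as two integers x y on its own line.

√140 → a₀=11, period (1,4,1,22); ℓ=4 even so k=3
k=0  a_k=11  p_k/q_k = 11/1
k=1  a_k=1  p_k/q_k = 12/1
k=2  a_k=4  p_k/q_k = 59/5
k=3  a_k=1  p_k/q_k = 71/6
(x₁, y₁) = (71, 6);  71² − 140·6² = 1 ✓
n=2: (71,6)∘(71,6) = (71·71+140·6·6, 71·6+6·71) = (10081,852)
n=3: (10081,852)∘(71,6) = (71·10081+140·6·852, 71·852+6·10081) = (1431431,120978)
n=4: (1431431,120978)∘(71,6) = (71·1431431+140·6·120978, 71·120978+6·1431431) = (203253121,17178024)

71 6
10081 852
1431431 120978
203253121 17178024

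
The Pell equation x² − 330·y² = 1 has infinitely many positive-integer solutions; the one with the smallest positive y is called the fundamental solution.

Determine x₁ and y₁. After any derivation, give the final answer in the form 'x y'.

109 6

[18; 6,36] for √330; ℓ=2 ⇒ convergent index 1
a_0=18:  p_0=18·1+0=18,  q_0=18·0+1=1
a_1=6:  p_1=6·18+1=109,  q_1=6·1+0=6
→ (109, 6).  Check: 109²=11881, 330·6²=11880, difference 1.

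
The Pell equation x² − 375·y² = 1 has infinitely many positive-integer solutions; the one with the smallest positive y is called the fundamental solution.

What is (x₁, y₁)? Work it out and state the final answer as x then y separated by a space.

15124 781

d=375: √d = [19; 2,1,2,1,5,1,2,1,2,38] (ℓ=10, even), read p_9/q_9
a_0=19:  p_0=19·1+0=19,  q_0=19·0+1=1
…
a_3=2:  p_3=2·58+39=155,  q_3=2·3+2=8
a_4=1:  p_4=1·155+58=213,  q_4=1·8+3=11
a_5=5:  p_5=5·213+155=1220,  q_5=5·11+8=63
…
a_7=2:  p_7=2·1433+1220=4086,  q_7=2·74+63=211
a_8=1:  p_8=1·4086+1433=5519,  q_8=1·211+74=285
a_9=2:  p_9=2·5519+4086=15124,  q_9=2·285+211=781
(x₁, y₁) = (15124, 781);  15124² − 375·781² = 1 ✓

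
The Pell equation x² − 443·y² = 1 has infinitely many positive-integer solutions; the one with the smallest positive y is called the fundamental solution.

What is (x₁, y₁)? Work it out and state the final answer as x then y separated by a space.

442 21

[21; 21,42] for √443; ℓ=2 ⇒ convergent index 1
k=0  a_k=21  p_k/q_k = 21/1
k=1  a_k=21  p_k/q_k = 442/21
→ (442, 21).  Check: 442²=195364, 443·21²=195363, difference 1.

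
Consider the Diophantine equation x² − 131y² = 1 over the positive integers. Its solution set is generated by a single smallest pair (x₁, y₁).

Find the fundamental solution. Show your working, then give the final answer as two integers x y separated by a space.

√131 = [11; 2,4,11,4,2,22, …], period ℓ=6 (even) → k=5
step 0: (11, 1)  from 11·(1,0) + (0,1)
step 1: (23, 2)  from 2·(11,1) + (1,0)
…
step 3: (1156, 101)  from 11·(103,9) + (23,2)
step 4: (4727, 413)  from 4·(1156,101) + (103,9)
step 5: (10610, 927)  from 2·(4727,413) + (1156,101)
→ (10610, 927).  Check: 10610²=112572100, 131·927²=112572099, difference 1.

10610 927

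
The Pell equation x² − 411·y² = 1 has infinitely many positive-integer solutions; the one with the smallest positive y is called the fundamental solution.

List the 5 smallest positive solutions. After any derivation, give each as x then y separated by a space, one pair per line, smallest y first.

49730 2453
4946145799 243975380
491943661118810 24265791292347
48928716529930696801 2413475601692857240
4866450145574963442708650 240044283320105789798053

√411 = [20; 3,1,1,1,19,1,1,1,3,40, …], period ℓ=10 (even) → k=9
step 0: (20, 1)  from 20·(1,0) + (0,1)
…
step 5: (4379, 216)  from 19·(223,11) + (142,7)
…
step 7: (8981, 443)  from 1·(4602,227) + (4379,216)
step 8: (13583, 670)  from 1·(8981,443) + (4602,227)
step 9: (49730, 2453)  from 3·(13583,670) + (8981,443)
fundamental: x₁=49730, y₁=2453  (since 2473072900 − 411·6017209 = 1)
n=2: (49730,2453)∘(49730,2453) = (49730·49730+411·2453·2453, 49730·2453+2453·49730) = (4946145799,243975380)
n=3: (4946145799,243975380)∘(49730,2453) = (49730·4946145799+411·2453·243975380, 49730·243975380+2453·4946145799) = (491943661118810,24265791292347)
n=4: (491943661118810,24265791292347)∘(49730,2453) = (49730·491943661118810+411·2453·24265791292347, 49730·24265791292347+2453·491943661118810) = (48928716529930696801,2413475601692857240)
n=5: (48928716529930696801,2413475601692857240)∘(49730,2453) = (49730·48928716529930696801+411·2453·2413475601692857240, 49730·2413475601692857240+2453·48928716529930696801) = (4866450145574963442708650,240044283320105789798053)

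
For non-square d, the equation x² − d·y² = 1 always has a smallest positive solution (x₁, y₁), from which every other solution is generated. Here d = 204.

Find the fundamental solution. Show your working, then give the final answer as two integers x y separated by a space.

4999 350

√204 = [14; 3,1,1,6,1,1,3,28, …], period ℓ=8 (even) → k=7
k=0  a_k=14  p_k/q_k = 14/1
…
k=2  a_k=1  p_k/q_k = 57/4
k=3  a_k=1  p_k/q_k = 100/7
k=4  a_k=6  p_k/q_k = 657/46
…
k=6  a_k=1  p_k/q_k = 1414/99
k=7  a_k=3  p_k/q_k = 4999/350
fundamental: x₁=4999, y₁=350  (since 24990001 − 204·122500 = 1)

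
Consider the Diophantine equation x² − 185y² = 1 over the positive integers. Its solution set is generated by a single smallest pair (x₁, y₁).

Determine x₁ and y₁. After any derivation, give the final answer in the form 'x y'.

9249 680

√185 = [13; 1,1,1,1,26, …], period ℓ=5 (odd) → k=9
a_0=13:  p_0=13·1+0=13,  q_0=13·0+1=1
a_1=1:  p_1=1·13+1=14,  q_1=1·1+0=1
…
a_4=1:  p_4=1·41+27=68,  q_4=1·3+2=5
…
a_6=1:  p_6=1·1809+68=1877,  q_6=1·133+5=138
…
a_8=1:  p_8=1·3686+1877=5563,  q_8=1·271+138=409
a_9=1:  p_9=1·5563+3686=9249,  q_9=1·409+271=680
→ (9249, 680).  Check: 9249²=85544001, 185·680²=85544000, difference 1.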